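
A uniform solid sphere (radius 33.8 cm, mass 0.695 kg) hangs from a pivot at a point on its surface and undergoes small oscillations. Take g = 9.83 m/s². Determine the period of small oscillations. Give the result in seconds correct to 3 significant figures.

I_cm = (2/5)mr² = 0.03176 kg·m². The pivot is at distance d = 0.338 m from the centre of mass.
By the parallel-axis theorem, I = I_cm + md² = 0.03176 + 0.07940 = 0.1112 kg·m².
T = 2π√(I/(mgd)) = 2π√(0.1112/(0.695 × 9.83 × 0.338)) = 1.38 s.

1.38 s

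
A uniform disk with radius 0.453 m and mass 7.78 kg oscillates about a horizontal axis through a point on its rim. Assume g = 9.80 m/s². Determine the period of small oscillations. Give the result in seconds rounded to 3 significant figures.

I_cm = ½mr² = 0.7983 kg·m². The pivot is at distance d = 0.453 m from the centre of mass.
By the parallel-axis theorem, I = I_cm + md² = 0.7983 + 1.597 = 2.395 kg·m².
T = 2π√(I/(mgd)) = 2π√(2.395/(7.78 × 9.80 × 0.453)) = 1.65 s.

1.65 s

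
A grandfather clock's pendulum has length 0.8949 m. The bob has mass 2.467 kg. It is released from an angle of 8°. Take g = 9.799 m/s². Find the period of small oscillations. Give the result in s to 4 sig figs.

T = 2π√(L/g) = 2π√(0.8949/9.799) = 2π × 0.30220 = 1.899 s.

1.899 s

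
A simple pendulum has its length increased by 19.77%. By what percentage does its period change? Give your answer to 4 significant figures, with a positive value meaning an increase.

T ∝ √L, so T'/T = √(1.1977) = 1.0944.
Percentage change in T = (1.0944 − 1) × 100% = 9.439%.

9.439%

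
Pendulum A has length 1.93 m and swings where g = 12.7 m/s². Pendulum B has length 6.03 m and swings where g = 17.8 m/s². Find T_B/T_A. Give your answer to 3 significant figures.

1.49

T = 2π√(L/g), so T_B/T_A = √((L_B/g_B)/(L_A/g_A)) = √((6.03/17.8)/(1.93/12.7)) = 1.49.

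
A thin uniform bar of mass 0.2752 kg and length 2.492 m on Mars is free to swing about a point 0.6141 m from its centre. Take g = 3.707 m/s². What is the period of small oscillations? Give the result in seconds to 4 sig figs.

3.939 s

For a physical pendulum T = 2π√(I/(mgd)), with d = 0.61410 m from pivot to centre of mass.
I_cm = mL²/12 = 0.2752 × 2.492²/12 = 0.14242 kg·m²; I = I_cm + md² = 0.14242 + 0.2752 × 0.61410² = 0.24620 kg·m².
T = 2π√(0.24620/(0.2752 × 3.707 × 0.61410)) = 3.939 s.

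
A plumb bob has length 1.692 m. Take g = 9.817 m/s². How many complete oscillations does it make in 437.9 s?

T = 2π√(L/g) = 2π√(1.692/9.817) = 2.6085 s.
Number of complete oscillations = ⌊437.9/2.6085⌋ = ⌊167.87⌋ = 167.

167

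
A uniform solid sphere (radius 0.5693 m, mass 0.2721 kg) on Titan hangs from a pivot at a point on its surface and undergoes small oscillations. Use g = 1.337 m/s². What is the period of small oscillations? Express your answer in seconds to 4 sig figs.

I_cm = (2/5)mr² = 0.035275 kg·m². The pivot is at distance d = 0.5693 m from the centre of mass.
By the parallel-axis theorem, I = I_cm + md² = 0.035275 + 0.088188 = 0.12346 kg·m².
T = 2π√(I/(mgd)) = 2π√(0.12346/(0.2721 × 1.337 × 0.5693)) = 4.851 s.

4.851 s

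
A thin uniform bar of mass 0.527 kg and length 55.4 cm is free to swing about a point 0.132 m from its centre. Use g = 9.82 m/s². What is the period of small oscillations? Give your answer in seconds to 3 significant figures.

For a physical pendulum T = 2π√(I/(mgd)), with d = 0.1320 m from pivot to centre of mass.
I_cm = mL²/12 = 0.527 × 0.554²/12 = 0.01348 kg·m²; I = I_cm + md² = 0.01348 + 0.527 × 0.1320² = 0.02266 kg·m².
T = 2π√(0.02266/(0.527 × 9.82 × 0.1320)) = 1.14 s.

1.14 s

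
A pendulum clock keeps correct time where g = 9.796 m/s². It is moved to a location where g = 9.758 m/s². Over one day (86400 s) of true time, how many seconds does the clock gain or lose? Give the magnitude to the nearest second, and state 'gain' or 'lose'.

lose 168 s

The clock's period scales as T ∝ 1/√g, so T'/T = √(9.796/9.758) = 1.00195.
In 86400 s of true time the clock registers 86400/1.00195 = 86232.3 s, so it loses 168 s.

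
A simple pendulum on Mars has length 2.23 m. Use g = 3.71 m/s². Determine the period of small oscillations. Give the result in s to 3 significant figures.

T = 2π√(L/g) = 2π√(2.23/3.71) = 2π × 0.7753 = 4.87 s.

4.87 s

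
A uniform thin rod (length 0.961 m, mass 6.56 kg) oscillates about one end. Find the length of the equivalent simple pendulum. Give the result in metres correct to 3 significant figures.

The equivalent simple-pendulum length is L_eq = I/(md), where I is about the pivot and d = 0.4805 m.
I_cm = (1/12)mL² = 0.5049 kg·m², so I = I_cm + md² = 0.5049 + 1.515 = 2.019 kg·m².
L_eq = 2.019/(6.56 × 0.4805) = 0.641 m.

0.641 m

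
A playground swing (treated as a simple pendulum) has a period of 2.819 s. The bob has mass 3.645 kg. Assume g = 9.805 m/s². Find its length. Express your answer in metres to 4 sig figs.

From T = 2π√(L/g), L = gT²/(4π²) = 9.805 × 2.8190²/(4π²) = 1.974 m.

1.974 m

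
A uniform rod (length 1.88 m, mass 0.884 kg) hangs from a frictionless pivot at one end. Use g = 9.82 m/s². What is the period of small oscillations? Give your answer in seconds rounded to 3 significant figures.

For a physical pendulum T = 2π√(I/(mgd)), with d = 0.9400 m from pivot to centre of mass.
I_cm = mL²/12 = 0.884 × 1.88²/12 = 0.2604 kg·m²; I = I_cm + md² = 0.2604 + 0.884 × 0.9400² = 1.041 kg·m².
T = 2π√(1.041/(0.884 × 9.82 × 0.9400)) = 2.24 s.

2.24 s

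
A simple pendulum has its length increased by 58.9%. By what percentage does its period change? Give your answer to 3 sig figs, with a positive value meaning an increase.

26.1%

T ∝ √L, so T'/T = √(1.589) = 1.261.
Percentage change in T = (1.261 − 1) × 100% = 26.1%.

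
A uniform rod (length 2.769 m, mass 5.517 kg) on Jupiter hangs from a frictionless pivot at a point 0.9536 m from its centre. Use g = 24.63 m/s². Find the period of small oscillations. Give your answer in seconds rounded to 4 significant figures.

For a physical pendulum T = 2π√(I/(mgd)), with d = 0.95360 m from pivot to centre of mass.
I_cm = mL²/12 = 5.517 × 2.769²/12 = 3.5251 kg·m²; I = I_cm + md² = 3.5251 + 5.517 × 0.95360² = 8.5420 kg·m².
T = 2π√(8.5420/(5.517 × 24.63 × 0.95360)) = 1.613 s.

1.613 s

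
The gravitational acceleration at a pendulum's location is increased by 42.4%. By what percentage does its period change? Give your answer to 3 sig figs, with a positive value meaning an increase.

-16.2%

T ∝ 1/√g, so T'/T = 1/√(1.424) = 0.8380.
Percentage change in T = (0.8380 − 1) × 100% = -16.2%.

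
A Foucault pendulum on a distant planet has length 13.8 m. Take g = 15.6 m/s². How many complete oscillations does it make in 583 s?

98

T = 2π√(L/g) = 2π√(13.8/15.6) = 5.910 s.
Number of complete oscillations = ⌊583/5.910⌋ = ⌊98.65⌋ = 98.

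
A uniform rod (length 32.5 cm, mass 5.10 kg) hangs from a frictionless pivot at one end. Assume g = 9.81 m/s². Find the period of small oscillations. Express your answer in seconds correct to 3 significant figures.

0.934 s

For a physical pendulum T = 2π√(I/(mgd)), with d = 0.1625 m from pivot to centre of mass.
I_cm = mL²/12 = 5.10 × 0.325²/12 = 0.04489 kg·m²; I = I_cm + md² = 0.04489 + 5.10 × 0.1625² = 0.1796 kg·m².
T = 2π√(0.1796/(5.10 × 9.81 × 0.1625)) = 0.934 s.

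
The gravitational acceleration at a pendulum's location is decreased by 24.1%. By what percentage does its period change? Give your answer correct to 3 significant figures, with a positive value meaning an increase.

T ∝ 1/√g, so T'/T = 1/√(0.7590) = 1.148.
Percentage change in T = (1.148 − 1) × 100% = 14.8%.

14.8%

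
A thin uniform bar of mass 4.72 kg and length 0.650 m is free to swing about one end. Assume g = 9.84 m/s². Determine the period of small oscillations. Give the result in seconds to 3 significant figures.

For a physical pendulum T = 2π√(I/(mgd)), with d = 0.3250 m from pivot to centre of mass.
I_cm = mL²/12 = 4.72 × 0.650²/12 = 0.1662 kg·m²; I = I_cm + md² = 0.1662 + 4.72 × 0.3250² = 0.6647 kg·m².
T = 2π√(0.6647/(4.72 × 9.84 × 0.3250)) = 1.32 s.

1.32 s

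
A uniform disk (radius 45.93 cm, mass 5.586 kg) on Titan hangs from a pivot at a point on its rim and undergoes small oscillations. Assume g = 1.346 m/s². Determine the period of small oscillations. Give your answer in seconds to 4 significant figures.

I_cm = ½mr² = 0.58920 kg·m². The pivot is at distance d = 0.4593 m from the centre of mass.
By the parallel-axis theorem, I = I_cm + md² = 0.58920 + 1.1784 = 1.7676 kg·m².
T = 2π√(I/(mgd)) = 2π√(1.7676/(5.586 × 1.346 × 0.4593)) = 4.495 s.

4.495 s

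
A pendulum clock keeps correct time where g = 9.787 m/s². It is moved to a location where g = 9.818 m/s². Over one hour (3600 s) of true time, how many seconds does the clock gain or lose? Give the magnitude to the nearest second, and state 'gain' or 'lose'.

gain 6 s

The clock's period scales as T ∝ 1/√g, so T'/T = √(9.787/9.818) = 0.998420.
In 3600 s of true time the clock registers 3600/0.998420 = 3605.7 s, so it gains 6 s.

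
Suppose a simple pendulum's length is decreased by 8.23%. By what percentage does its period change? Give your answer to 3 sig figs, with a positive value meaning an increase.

T ∝ √L, so T'/T = √(0.9177) = 0.9580.
Percentage change in T = (0.9580 − 1) × 100% = -4.20%.

-4.20%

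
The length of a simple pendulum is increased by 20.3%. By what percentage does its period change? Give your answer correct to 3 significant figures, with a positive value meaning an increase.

T ∝ √L, so T'/T = √(1.203) = 1.097.
Percentage change in T = (1.097 − 1) × 100% = 9.68%.

9.68%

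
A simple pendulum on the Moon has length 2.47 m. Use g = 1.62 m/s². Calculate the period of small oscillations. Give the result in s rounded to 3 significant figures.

7.76 s

T = 2π√(L/g) = 2π√(2.47/1.62) = 2π × 1.235 = 7.76 s.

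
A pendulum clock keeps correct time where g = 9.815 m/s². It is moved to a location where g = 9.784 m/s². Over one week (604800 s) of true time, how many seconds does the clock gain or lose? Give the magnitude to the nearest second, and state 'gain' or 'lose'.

lose 956 s

The clock's period scales as T ∝ 1/√g, so T'/T = √(9.815/9.784) = 1.00158.
In 604800 s of true time the clock registers 604800/1.00158 = 603844.1 s, so it loses 956 s.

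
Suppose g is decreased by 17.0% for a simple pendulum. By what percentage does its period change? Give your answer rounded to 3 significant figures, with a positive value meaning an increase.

9.76%

T ∝ 1/√g, so T'/T = 1/√(0.8300) = 1.098.
Percentage change in T = (1.098 − 1) × 100% = 9.76%.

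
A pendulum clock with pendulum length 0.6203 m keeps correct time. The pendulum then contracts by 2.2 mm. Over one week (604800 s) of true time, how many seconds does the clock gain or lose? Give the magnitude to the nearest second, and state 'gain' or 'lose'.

T ∝ √L, so T'/T = √(0.61810/0.6203) = 0.998225.
In 604800 s of true time the clock registers 604800/0.998225 = 605875.4 s, so it gains 1075 s.

gain 1075 s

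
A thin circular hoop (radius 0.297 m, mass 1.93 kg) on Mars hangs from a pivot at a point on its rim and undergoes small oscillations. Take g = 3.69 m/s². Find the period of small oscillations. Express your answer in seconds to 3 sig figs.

I_cm = mr² = 0.1702 kg·m². The pivot is at distance d = 0.297 m from the centre of mass.
By the parallel-axis theorem, I = I_cm + md² = 0.1702 + 0.1702 = 0.3405 kg·m².
T = 2π√(I/(mgd)) = 2π√(0.3405/(1.93 × 3.69 × 0.297)) = 2.52 s.

2.52 s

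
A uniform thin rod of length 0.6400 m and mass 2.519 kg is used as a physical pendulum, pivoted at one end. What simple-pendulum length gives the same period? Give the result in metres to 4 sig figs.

0.4267 m

The equivalent simple-pendulum length is L_eq = I/(md), where I is about the pivot and d = 0.32000 m.
I_cm = (1/12)mL² = 0.085982 kg·m², so I = I_cm + md² = 0.085982 + 0.25795 = 0.34393 kg·m².
L_eq = 0.34393/(2.519 × 0.32000) = 0.4267 m.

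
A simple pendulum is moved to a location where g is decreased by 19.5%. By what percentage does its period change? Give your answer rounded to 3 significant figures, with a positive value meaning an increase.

T ∝ 1/√g, so T'/T = 1/√(0.8050) = 1.115.
Percentage change in T = (1.115 − 1) × 100% = 11.5%.

11.5%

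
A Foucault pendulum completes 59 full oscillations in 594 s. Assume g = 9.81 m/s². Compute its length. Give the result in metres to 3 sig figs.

T = 594/59 = 10.07 s.
From T = 2π√(L/g), L = gT²/(4π²) = 9.81 × 10.07²/(4π²) = 25.2 m.

25.2 m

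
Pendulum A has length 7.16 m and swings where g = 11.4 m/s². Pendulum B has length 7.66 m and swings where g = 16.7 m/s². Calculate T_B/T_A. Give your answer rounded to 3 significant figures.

0.855

T = 2π√(L/g), so T_B/T_A = √((L_B/g_B)/(L_A/g_A)) = √((7.66/16.7)/(7.16/11.4)) = 0.855.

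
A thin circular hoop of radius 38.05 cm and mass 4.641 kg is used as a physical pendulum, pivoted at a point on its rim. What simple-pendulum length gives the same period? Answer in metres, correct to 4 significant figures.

The equivalent simple-pendulum length is L_eq = I/(md), where I is about the pivot and d = 0.38050 m.
I_cm = mR² = 0.67193 kg·m², so I = I_cm + md² = 0.67193 + 0.67193 = 1.3439 kg·m².
L_eq = 1.3439/(4.641 × 0.38050) = 0.7610 m.

0.7610 m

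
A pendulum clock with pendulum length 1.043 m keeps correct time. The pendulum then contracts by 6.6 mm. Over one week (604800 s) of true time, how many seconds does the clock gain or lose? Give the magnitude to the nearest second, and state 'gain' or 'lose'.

gain 1923 s

T ∝ √L, so T'/T = √(1.03640/1.043) = 0.996831.
In 604800 s of true time the clock registers 604800/0.996831 = 606722.7 s, so it gains 1923 s.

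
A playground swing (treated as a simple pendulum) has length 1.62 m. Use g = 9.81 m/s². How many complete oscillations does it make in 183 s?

T = 2π√(L/g) = 2π√(1.62/9.81) = 2.553 s.
Number of complete oscillations = ⌊183/2.553⌋ = ⌊71.67⌋ = 71.

71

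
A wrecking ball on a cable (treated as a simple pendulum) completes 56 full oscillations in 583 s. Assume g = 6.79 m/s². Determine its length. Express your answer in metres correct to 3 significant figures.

18.6 m

T = 583/56 = 10.41 s.
From T = 2π√(L/g), L = gT²/(4π²) = 6.79 × 10.41²/(4π²) = 18.6 m.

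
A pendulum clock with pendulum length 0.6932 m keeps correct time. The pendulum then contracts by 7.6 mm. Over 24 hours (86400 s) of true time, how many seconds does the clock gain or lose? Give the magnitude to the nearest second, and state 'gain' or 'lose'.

gain 478 s

T ∝ √L, so T'/T = √(0.68560/0.6932) = 0.994503.
In 86400 s of true time the clock registers 86400/0.994503 = 86877.6 s, so it gains 478 s.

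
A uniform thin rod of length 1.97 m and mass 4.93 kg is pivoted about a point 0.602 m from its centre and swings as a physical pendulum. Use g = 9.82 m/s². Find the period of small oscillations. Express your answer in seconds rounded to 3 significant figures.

2.14 s

For a physical pendulum T = 2π√(I/(mgd)), with d = 0.6020 m from pivot to centre of mass.
I_cm = mL²/12 = 4.93 × 1.97²/12 = 1.594 kg·m²; I = I_cm + md² = 1.594 + 4.93 × 0.6020² = 3.381 kg·m².
T = 2π√(3.381/(4.93 × 9.82 × 0.6020)) = 2.14 s.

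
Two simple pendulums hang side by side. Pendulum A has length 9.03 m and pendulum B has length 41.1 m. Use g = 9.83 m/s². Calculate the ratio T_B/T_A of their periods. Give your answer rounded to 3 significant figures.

2.13

T ∝ √L, so T_B/T_A = √(L_B/L_A) = √(41.1/9.03) = 2.13.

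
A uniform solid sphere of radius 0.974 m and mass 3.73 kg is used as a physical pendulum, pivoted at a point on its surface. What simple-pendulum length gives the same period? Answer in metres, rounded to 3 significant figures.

1.36 m

The equivalent simple-pendulum length is L_eq = I/(md), where I is about the pivot and d = 0.9740 m.
I_cm = (2/5)mR² = 1.415 kg·m², so I = I_cm + md² = 1.415 + 3.539 = 4.954 kg·m².
L_eq = 4.954/(3.73 × 0.9740) = 1.36 m.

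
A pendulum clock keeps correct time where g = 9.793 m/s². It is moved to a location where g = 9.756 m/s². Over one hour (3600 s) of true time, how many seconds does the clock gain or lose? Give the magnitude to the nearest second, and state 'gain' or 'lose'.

The clock's period scales as T ∝ 1/√g, so T'/T = √(9.793/9.756) = 1.00189.
In 3600 s of true time the clock registers 3600/1.00189 = 3593.2 s, so it loses 7 s.

lose 7 s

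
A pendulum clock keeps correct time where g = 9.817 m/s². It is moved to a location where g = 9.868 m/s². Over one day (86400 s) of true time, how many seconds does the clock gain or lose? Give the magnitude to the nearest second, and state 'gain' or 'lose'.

The clock's period scales as T ∝ 1/√g, so T'/T = √(9.817/9.868) = 0.997413.
In 86400 s of true time the clock registers 86400/0.997413 = 86624.1 s, so it gains 224 s.

gain 224 s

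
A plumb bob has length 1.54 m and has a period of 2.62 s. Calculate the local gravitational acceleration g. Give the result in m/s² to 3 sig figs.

8.86 m/s²

From T = 2π√(L/g), g = 4π²L/T² = 4π² × 1.54/2.620² = 8.86 m/s².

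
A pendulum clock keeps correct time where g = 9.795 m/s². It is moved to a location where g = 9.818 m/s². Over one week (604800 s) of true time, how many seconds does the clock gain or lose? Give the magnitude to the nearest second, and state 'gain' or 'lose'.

The clock's period scales as T ∝ 1/√g, so T'/T = √(9.795/9.818) = 0.998828.
In 604800 s of true time the clock registers 604800/0.998828 = 605509.7 s, so it gains 710 s.

gain 710 s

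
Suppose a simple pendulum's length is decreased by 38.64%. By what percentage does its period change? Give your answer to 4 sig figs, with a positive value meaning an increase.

T ∝ √L, so T'/T = √(0.61360) = 0.78333.
Percentage change in T = (0.78333 − 1) × 100% = -21.67%.

-21.67%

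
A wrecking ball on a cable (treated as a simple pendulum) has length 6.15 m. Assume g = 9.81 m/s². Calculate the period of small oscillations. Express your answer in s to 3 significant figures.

4.97 s

T = 2π√(L/g) = 2π√(6.15/9.81) = 2π × 0.7918 = 4.97 s.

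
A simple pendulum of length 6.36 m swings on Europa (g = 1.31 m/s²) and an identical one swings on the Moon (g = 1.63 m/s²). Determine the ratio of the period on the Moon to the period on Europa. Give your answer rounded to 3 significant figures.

0.896

T ∝ 1/√g, so T₂/T₁ = √(g₁/g₂) = √(1.31/1.63) = 0.896.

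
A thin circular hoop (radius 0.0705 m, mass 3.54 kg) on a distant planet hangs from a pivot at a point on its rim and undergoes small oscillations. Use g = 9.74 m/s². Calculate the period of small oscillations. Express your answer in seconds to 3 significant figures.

0.756 s

I_cm = mr² = 0.01759 kg·m². The pivot is at distance d = 0.0705 m from the centre of mass.
By the parallel-axis theorem, I = I_cm + md² = 0.01759 + 0.01759 = 0.03519 kg·m².
T = 2π√(I/(mgd)) = 2π√(0.03519/(3.54 × 9.74 × 0.0705)) = 0.756 s.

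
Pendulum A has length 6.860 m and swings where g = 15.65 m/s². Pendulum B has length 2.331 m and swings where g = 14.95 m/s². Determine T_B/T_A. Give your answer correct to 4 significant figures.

0.5964

T = 2π√(L/g), so T_B/T_A = √((L_B/g_B)/(L_A/g_A)) = √((2.331/14.95)/(6.860/15.65)) = 0.5964.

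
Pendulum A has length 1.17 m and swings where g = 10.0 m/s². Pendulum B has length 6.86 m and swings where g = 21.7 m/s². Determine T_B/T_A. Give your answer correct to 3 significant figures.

1.64

T = 2π√(L/g), so T_B/T_A = √((L_B/g_B)/(L_A/g_A)) = √((6.86/21.7)/(1.17/10.0)) = 1.64.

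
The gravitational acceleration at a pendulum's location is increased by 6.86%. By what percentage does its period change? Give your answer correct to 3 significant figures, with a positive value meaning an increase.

T ∝ 1/√g, so T'/T = 1/√(1.069) = 0.9674.
Percentage change in T = (0.9674 − 1) × 100% = -3.26%.

-3.26%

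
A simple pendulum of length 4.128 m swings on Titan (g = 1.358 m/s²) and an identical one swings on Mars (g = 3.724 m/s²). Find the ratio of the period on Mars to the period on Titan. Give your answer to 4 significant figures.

0.6039

T ∝ 1/√g, so T₂/T₁ = √(g₁/g₂) = √(1.358/3.724) = 0.6039.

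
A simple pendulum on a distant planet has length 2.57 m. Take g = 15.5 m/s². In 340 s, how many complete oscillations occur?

132

T = 2π√(L/g) = 2π√(2.57/15.5) = 2.558 s.
Number of complete oscillations = ⌊340/2.558⌋ = ⌊132.9⌋ = 132.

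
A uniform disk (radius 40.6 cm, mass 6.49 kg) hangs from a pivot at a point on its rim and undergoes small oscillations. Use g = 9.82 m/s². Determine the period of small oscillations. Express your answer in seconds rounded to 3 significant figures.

I_cm = ½mr² = 0.5349 kg·m². The pivot is at distance d = 0.406 m from the centre of mass.
By the parallel-axis theorem, I = I_cm + md² = 0.5349 + 1.070 = 1.605 kg·m².
T = 2π√(I/(mgd)) = 2π√(1.605/(6.49 × 9.82 × 0.406)) = 1.56 s.

1.56 s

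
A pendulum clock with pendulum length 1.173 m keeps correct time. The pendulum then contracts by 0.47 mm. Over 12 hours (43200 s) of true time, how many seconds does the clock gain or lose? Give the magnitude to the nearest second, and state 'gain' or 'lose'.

T ∝ √L, so T'/T = √(1.17253/1.173) = 0.999800.
In 43200 s of true time the clock registers 43200/0.999800 = 43208.7 s, so it gains 9 s.

gain 9 s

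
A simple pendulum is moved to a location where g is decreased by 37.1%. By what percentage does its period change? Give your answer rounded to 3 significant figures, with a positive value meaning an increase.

T ∝ 1/√g, so T'/T = 1/√(0.6290) = 1.261.
Percentage change in T = (1.261 − 1) × 100% = 26.1%.

26.1%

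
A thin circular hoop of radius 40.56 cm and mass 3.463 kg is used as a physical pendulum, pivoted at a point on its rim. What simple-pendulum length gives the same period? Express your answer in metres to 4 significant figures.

The equivalent simple-pendulum length is L_eq = I/(md), where I is about the pivot and d = 0.40560 m.
I_cm = mR² = 0.56970 kg·m², so I = I_cm + md² = 0.56970 + 0.56970 = 1.1394 kg·m².
L_eq = 1.1394/(3.463 × 0.40560) = 0.8112 m.

0.8112 m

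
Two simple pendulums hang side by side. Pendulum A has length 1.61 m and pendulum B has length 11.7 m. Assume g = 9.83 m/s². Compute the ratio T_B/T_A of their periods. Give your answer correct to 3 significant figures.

T ∝ √L, so T_B/T_A = √(L_B/L_A) = √(11.7/1.61) = 2.70.

2.70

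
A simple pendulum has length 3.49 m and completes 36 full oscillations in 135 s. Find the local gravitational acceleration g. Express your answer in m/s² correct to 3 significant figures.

T = 135/36 = 3.750 s.
From T = 2π√(L/g), g = 4π²L/T² = 4π² × 3.49/3.750² = 9.80 m/s².

9.80 m/s²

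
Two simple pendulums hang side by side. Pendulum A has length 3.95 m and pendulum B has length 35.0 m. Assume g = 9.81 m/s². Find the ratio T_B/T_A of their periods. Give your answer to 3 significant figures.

T ∝ √L, so T_B/T_A = √(L_B/L_A) = √(35.0/3.95) = 2.98.

2.98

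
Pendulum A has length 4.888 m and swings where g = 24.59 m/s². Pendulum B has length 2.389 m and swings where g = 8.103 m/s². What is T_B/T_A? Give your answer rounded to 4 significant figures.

1.218

T = 2π√(L/g), so T_B/T_A = √((L_B/g_B)/(L_A/g_A)) = √((2.389/8.103)/(4.888/24.59)) = 1.218.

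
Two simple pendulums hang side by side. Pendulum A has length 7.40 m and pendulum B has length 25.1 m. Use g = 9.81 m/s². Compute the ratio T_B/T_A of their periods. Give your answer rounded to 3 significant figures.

T ∝ √L, so T_B/T_A = √(L_B/L_A) = √(25.1/7.40) = 1.84.

1.84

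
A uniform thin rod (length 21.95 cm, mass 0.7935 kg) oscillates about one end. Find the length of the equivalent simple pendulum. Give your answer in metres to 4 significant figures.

The equivalent simple-pendulum length is L_eq = I/(md), where I is about the pivot and d = 0.10975 m.
I_cm = (1/12)mL² = 0.0031859 kg·m², so I = I_cm + md² = 0.0031859 + 0.0095578 = 0.012744 kg·m².
L_eq = 0.012744/(0.7935 × 0.10975) = 0.1463 m.

0.1463 m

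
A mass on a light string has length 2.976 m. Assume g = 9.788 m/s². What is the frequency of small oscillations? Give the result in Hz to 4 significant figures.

T = 2π√(L/g) = 2π√(2.976/9.788) = 3.4646 s, so f = 1/T = 0.2886 Hz.

0.2886 Hz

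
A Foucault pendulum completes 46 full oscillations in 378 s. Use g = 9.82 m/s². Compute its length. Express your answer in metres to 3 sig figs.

16.8 m

T = 378/46 = 8.217 s.
From T = 2π√(L/g), L = gT²/(4π²) = 9.82 × 8.217²/(4π²) = 16.8 m.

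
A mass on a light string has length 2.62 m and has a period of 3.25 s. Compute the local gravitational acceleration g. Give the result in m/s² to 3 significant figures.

9.79 m/s²

From T = 2π√(L/g), g = 4π²L/T² = 4π² × 2.62/3.250² = 9.79 m/s².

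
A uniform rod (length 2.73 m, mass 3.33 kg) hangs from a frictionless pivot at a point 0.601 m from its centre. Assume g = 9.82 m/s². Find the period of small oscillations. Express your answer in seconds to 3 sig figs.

For a physical pendulum T = 2π√(I/(mgd)), with d = 0.6010 m from pivot to centre of mass.
I_cm = mL²/12 = 3.33 × 2.73²/12 = 2.068 kg·m²; I = I_cm + md² = 2.068 + 3.33 × 0.6010² = 3.271 kg·m².
T = 2π√(3.271/(3.33 × 9.82 × 0.6010)) = 2.56 s.

2.56 s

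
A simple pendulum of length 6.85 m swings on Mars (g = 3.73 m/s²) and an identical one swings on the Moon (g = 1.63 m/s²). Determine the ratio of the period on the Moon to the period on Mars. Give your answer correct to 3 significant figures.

1.51

T ∝ 1/√g, so T₂/T₁ = √(g₁/g₂) = √(3.73/1.63) = 1.51.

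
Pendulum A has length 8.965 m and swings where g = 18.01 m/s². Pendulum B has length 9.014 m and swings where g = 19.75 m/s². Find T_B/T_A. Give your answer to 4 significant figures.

0.9575

T = 2π√(L/g), so T_B/T_A = √((L_B/g_B)/(L_A/g_A)) = √((9.014/19.75)/(8.965/18.01)) = 0.9575.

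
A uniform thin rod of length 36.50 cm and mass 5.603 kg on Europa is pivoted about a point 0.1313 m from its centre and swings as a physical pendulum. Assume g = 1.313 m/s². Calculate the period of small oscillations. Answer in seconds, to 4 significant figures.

2.548 s

For a physical pendulum T = 2π√(I/(mgd)), with d = 0.13130 m from pivot to centre of mass.
I_cm = mL²/12 = 5.603 × 0.3650²/12 = 0.062205 kg·m²; I = I_cm + md² = 0.062205 + 5.603 × 0.13130² = 0.15880 kg·m².
T = 2π√(0.15880/(5.603 × 1.313 × 0.13130)) = 2.548 s.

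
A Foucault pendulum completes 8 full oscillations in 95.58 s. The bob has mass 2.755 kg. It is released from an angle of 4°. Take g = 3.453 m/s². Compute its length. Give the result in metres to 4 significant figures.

12.49 m

T = 95.58/8 = 11.947 s.
From T = 2π√(L/g), L = gT²/(4π²) = 3.453 × 11.947²/(4π²) = 12.49 m.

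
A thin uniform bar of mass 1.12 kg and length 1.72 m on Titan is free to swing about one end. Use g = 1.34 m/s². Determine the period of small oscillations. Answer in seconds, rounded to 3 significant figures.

For a physical pendulum T = 2π√(I/(mgd)), with d = 0.8600 m from pivot to centre of mass.
I_cm = mL²/12 = 1.12 × 1.72²/12 = 0.2761 kg·m²; I = I_cm + md² = 0.2761 + 1.12 × 0.8600² = 1.104 kg·m².
T = 2π√(1.104/(1.12 × 1.34 × 0.8600)) = 5.81 s.

5.81 s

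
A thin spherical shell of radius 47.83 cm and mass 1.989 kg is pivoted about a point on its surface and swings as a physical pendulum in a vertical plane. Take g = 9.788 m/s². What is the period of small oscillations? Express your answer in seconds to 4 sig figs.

I_cm = (2/3)mr² = 0.30335 kg·m². The pivot is at distance d = 0.4783 m from the centre of mass.
By the parallel-axis theorem, I = I_cm + md² = 0.30335 + 0.45503 = 0.75838 kg·m².
T = 2π√(I/(mgd)) = 2π√(0.75838/(1.989 × 9.788 × 0.4783)) = 1.793 s.

1.793 s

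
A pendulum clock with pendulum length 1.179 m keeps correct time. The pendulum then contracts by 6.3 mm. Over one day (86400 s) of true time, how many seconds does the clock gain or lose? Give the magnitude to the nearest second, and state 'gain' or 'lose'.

gain 232 s

T ∝ √L, so T'/T = √(1.17270/1.179) = 0.997325.
In 86400 s of true time the clock registers 86400/0.997325 = 86631.8 s, so it gains 232 s.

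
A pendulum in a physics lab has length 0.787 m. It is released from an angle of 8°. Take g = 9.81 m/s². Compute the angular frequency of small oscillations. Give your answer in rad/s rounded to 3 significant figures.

ω = √(g/L) = √(9.81/0.787) = 3.53 rad/s.

3.53 rad/s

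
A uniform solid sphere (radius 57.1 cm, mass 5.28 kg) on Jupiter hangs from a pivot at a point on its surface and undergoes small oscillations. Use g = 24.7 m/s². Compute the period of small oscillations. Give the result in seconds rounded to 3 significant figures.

I_cm = (2/5)mr² = 0.6886 kg·m². The pivot is at distance d = 0.571 m from the centre of mass.
By the parallel-axis theorem, I = I_cm + md² = 0.6886 + 1.721 = 2.410 kg·m².
T = 2π√(I/(mgd)) = 2π√(2.410/(5.28 × 24.7 × 0.571)) = 1.13 s.

1.13 s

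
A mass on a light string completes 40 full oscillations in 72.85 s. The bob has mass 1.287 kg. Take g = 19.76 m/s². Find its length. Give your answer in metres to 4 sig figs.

T = 72.85/40 = 1.8212 s.
From T = 2π√(L/g), L = gT²/(4π²) = 19.76 × 1.8212²/(4π²) = 1.660 m.

1.660 m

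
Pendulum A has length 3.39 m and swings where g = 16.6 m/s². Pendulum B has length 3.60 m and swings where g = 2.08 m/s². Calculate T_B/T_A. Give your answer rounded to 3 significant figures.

2.91

T = 2π√(L/g), so T_B/T_A = √((L_B/g_B)/(L_A/g_A)) = √((3.60/2.08)/(3.39/16.6)) = 2.91.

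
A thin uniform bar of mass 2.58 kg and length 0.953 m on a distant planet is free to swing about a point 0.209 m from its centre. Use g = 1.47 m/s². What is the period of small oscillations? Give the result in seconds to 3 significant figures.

3.92 s

For a physical pendulum T = 2π√(I/(mgd)), with d = 0.2090 m from pivot to centre of mass.
I_cm = mL²/12 = 2.58 × 0.953²/12 = 0.1953 kg·m²; I = I_cm + md² = 0.1953 + 2.58 × 0.2090² = 0.3080 kg·m².
T = 2π√(0.3080/(2.58 × 1.47 × 0.2090)) = 3.92 s.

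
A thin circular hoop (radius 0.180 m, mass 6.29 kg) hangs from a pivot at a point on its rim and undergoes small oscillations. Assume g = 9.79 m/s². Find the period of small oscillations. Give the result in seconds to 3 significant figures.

1.20 s

I_cm = mr² = 0.2038 kg·m². The pivot is at distance d = 0.180 m from the centre of mass.
By the parallel-axis theorem, I = I_cm + md² = 0.2038 + 0.2038 = 0.4076 kg·m².
T = 2π√(I/(mgd)) = 2π√(0.4076/(6.29 × 9.79 × 0.180)) = 1.20 s.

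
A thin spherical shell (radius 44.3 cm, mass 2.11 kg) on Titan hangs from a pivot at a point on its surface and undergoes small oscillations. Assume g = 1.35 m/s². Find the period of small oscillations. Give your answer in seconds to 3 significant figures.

I_cm = (2/3)mr² = 0.2761 kg·m². The pivot is at distance d = 0.443 m from the centre of mass.
By the parallel-axis theorem, I = I_cm + md² = 0.2761 + 0.4141 = 0.6901 kg·m².
T = 2π√(I/(mgd)) = 2π√(0.6901/(2.11 × 1.35 × 0.443)) = 4.65 s.

4.65 s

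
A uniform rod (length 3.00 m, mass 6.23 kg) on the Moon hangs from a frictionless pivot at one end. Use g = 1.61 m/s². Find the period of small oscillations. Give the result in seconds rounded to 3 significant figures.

7.00 s

For a physical pendulum T = 2π√(I/(mgd)), with d = 1.500 m from pivot to centre of mass.
I_cm = mL²/12 = 6.23 × 3.00²/12 = 4.673 kg·m²; I = I_cm + md² = 4.673 + 6.23 × 1.500² = 18.69 kg·m².
T = 2π√(18.69/(6.23 × 1.61 × 1.500)) = 7.00 s.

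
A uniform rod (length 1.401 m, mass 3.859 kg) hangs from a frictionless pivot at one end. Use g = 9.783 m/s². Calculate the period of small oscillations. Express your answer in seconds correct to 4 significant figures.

1.941 s

For a physical pendulum T = 2π√(I/(mgd)), with d = 0.70050 m from pivot to centre of mass.
I_cm = mL²/12 = 3.859 × 1.401²/12 = 0.63120 kg·m²; I = I_cm + md² = 0.63120 + 3.859 × 0.70050² = 2.5248 kg·m².
T = 2π√(2.5248/(3.859 × 9.783 × 0.70050)) = 1.941 s.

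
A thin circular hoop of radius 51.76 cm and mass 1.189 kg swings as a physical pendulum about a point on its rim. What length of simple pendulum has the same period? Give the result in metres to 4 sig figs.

1.035 m

The equivalent simple-pendulum length is L_eq = I/(md), where I is about the pivot and d = 0.51760 m.
I_cm = mR² = 0.31854 kg·m², so I = I_cm + md² = 0.31854 + 0.31854 = 0.63709 kg·m².
L_eq = 0.63709/(1.189 × 0.51760) = 1.035 m.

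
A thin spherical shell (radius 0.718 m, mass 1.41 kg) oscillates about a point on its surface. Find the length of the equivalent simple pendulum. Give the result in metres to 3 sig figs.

The equivalent simple-pendulum length is L_eq = I/(md), where I is about the pivot and d = 0.7180 m.
I_cm = (2/3)mR² = 0.4846 kg·m², so I = I_cm + md² = 0.4846 + 0.7269 = 1.211 kg·m².
L_eq = 1.211/(1.41 × 0.7180) = 1.20 m.

1.20 m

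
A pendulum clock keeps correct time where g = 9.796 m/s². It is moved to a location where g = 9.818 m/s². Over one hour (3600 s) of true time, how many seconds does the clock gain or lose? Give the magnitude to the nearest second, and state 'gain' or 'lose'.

gain 4 s

The clock's period scales as T ∝ 1/√g, so T'/T = √(9.796/9.818) = 0.998879.
In 3600 s of true time the clock registers 3600/0.998879 = 3604.0 s, so it gains 4 s.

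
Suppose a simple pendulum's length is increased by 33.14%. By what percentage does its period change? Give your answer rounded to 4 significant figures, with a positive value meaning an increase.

15.39%

T ∝ √L, so T'/T = √(1.3314) = 1.1539.
Percentage change in T = (1.1539 − 1) × 100% = 15.39%.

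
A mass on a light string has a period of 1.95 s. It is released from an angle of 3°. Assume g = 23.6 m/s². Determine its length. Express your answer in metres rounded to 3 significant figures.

From T = 2π√(L/g), L = gT²/(4π²) = 23.6 × 1.950²/(4π²) = 2.27 m.

2.27 m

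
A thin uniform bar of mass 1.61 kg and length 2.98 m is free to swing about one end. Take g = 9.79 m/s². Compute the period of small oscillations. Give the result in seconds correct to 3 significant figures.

For a physical pendulum T = 2π√(I/(mgd)), with d = 1.490 m from pivot to centre of mass.
I_cm = mL²/12 = 1.61 × 2.98²/12 = 1.191 kg·m²; I = I_cm + md² = 1.191 + 1.61 × 1.490² = 4.766 kg·m².
T = 2π√(4.766/(1.61 × 9.79 × 1.490)) = 2.83 s.

2.83 s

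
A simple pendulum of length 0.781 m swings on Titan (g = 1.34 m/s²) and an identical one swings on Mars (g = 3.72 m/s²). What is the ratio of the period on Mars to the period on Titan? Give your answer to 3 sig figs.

T ∝ 1/√g, so T₂/T₁ = √(g₁/g₂) = √(1.34/3.72) = 0.600.

0.600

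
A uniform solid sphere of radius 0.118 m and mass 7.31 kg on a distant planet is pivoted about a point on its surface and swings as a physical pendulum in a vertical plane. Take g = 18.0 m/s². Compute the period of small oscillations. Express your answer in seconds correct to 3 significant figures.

I_cm = (2/5)mr² = 0.04071 kg·m². The pivot is at distance d = 0.118 m from the centre of mass.
By the parallel-axis theorem, I = I_cm + md² = 0.04071 + 0.1018 = 0.1425 kg·m².
T = 2π√(I/(mgd)) = 2π√(0.1425/(7.31 × 18.0 × 0.118)) = 0.602 s.

0.602 s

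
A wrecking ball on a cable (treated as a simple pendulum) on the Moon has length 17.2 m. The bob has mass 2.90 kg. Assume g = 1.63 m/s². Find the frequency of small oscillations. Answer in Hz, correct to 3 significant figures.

T = 2π√(L/g) = 2π√(17.2/1.63) = 20.41 s, so f = 1/T = 0.0490 Hz.

0.0490 Hz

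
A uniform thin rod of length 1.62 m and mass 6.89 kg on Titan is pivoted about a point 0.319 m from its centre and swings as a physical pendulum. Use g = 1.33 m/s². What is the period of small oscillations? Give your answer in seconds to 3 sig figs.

5.46 s

For a physical pendulum T = 2π√(I/(mgd)), with d = 0.3190 m from pivot to centre of mass.
I_cm = mL²/12 = 6.89 × 1.62²/12 = 1.507 kg·m²; I = I_cm + md² = 1.507 + 6.89 × 0.3190² = 2.208 kg·m².
T = 2π√(2.208/(6.89 × 1.33 × 0.3190)) = 5.46 s.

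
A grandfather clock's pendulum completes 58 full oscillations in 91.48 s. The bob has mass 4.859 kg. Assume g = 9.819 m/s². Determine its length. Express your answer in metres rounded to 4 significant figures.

0.6187 m

T = 91.48/58 = 1.5772 s.
From T = 2π√(L/g), L = gT²/(4π²) = 9.819 × 1.5772²/(4π²) = 0.6187 m.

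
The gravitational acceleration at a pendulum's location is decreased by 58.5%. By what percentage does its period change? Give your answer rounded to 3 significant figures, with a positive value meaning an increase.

T ∝ 1/√g, so T'/T = 1/√(0.4150) = 1.552.
Percentage change in T = (1.552 − 1) × 100% = 55.2%.

55.2%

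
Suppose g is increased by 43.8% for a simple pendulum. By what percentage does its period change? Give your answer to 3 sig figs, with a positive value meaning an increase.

T ∝ 1/√g, so T'/T = 1/√(1.438) = 0.8339.
Percentage change in T = (0.8339 − 1) × 100% = -16.6%.

-16.6%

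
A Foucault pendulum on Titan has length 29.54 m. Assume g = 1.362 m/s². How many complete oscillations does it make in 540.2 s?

18

T = 2π√(L/g) = 2π√(29.54/1.362) = 29.261 s.
Number of complete oscillations = ⌊540.2/29.261⌋ = ⌊18.461⌋ = 18.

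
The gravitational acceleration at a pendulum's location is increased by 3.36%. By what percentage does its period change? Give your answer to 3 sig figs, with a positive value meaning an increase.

T ∝ 1/√g, so T'/T = 1/√(1.034) = 0.9836.
Percentage change in T = (0.9836 − 1) × 100% = -1.64%.

-1.64%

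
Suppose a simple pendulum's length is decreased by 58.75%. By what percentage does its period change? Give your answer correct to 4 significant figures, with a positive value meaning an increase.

-35.77%

T ∝ √L, so T'/T = √(0.41250) = 0.64226.
Percentage change in T = (0.64226 − 1) × 100% = -35.77%.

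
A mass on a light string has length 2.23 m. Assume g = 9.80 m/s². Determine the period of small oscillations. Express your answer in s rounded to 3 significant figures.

3.00 s

T = 2π√(L/g) = 2π√(2.23/9.80) = 2π × 0.4770 = 3.00 s.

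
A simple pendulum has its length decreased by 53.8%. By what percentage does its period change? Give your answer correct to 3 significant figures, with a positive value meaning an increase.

-32.0%

T ∝ √L, so T'/T = √(0.4620) = 0.6797.
Percentage change in T = (0.6797 − 1) × 100% = -32.0%.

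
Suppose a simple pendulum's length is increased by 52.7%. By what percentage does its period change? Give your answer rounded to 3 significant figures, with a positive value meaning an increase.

T ∝ √L, so T'/T = √(1.527) = 1.236.
Percentage change in T = (1.236 − 1) × 100% = 23.6%.

23.6%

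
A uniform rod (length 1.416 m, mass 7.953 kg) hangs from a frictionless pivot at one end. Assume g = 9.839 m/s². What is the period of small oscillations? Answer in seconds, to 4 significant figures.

For a physical pendulum T = 2π√(I/(mgd)), with d = 0.70800 m from pivot to centre of mass.
I_cm = mL²/12 = 7.953 × 1.416²/12 = 1.3289 kg·m²; I = I_cm + md² = 1.3289 + 7.953 × 0.70800² = 5.3154 kg·m².
T = 2π√(5.3154/(7.953 × 9.839 × 0.70800)) = 1.946 s.

1.946 s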